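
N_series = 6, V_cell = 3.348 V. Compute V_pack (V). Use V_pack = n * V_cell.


With 6 cells in series at 3.348 V each, V_pack = 20.088 V

20.088 V


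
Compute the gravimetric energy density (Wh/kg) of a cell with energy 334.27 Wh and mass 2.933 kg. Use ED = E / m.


ED = E / m = 334.27 / 2.933 = 114.0 Wh/kg

114.0 Wh/kg


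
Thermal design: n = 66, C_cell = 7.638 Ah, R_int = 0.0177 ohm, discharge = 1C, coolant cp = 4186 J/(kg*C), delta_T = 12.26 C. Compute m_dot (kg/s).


Step 1: I = 1 * 7.638 = 7.638 A
Step 2: Q_cell = I^2 * R = 7.638^2 * 0.0177 = 1.0326 W
Step 3: Q_total = 66 * 1.0326 = 68.152 W
Step 4: m_dot = Q_total / (cp * dT) = 68.152 / (4186 * 12.26) = 0.001328 kg/s

0.001328 kg/s


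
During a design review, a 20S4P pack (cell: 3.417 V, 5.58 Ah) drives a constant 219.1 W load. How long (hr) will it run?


Step 1: E_pack = Ns * V_cell * Np * C_cell = 20 * 3.417 * 4 * 5.58 = 1525.3 Wh
Step 2: t = E_pack / P = 1525.3 / 219.1 = 6.962 hr

6.962 hr


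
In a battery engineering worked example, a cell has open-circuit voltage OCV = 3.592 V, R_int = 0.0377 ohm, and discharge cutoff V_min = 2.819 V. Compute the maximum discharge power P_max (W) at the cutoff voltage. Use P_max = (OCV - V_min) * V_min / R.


P_max = (OCV - V_min) * V_min / R = (3.592 - 2.819) * 2.819 / 0.0377 = 0.773 * 2.819 / 0.0377 = 57.80 W

57.80 W


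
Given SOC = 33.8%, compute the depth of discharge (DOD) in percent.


Complement of SOC: DOD = 100% - 33.8% = 66.2%

66.2%


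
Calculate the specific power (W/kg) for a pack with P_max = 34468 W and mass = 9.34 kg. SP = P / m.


SP = P / m = 34468 / 9.34 = 3690 W/kg

3690 W/kg


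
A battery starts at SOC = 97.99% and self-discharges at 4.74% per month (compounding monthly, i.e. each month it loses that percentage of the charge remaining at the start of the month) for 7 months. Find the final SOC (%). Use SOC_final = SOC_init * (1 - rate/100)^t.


Monthly retention factor = 1 - 4.74/100 = 0.9526
Over 7 months: factor^7 = 0.71183
SOC_final = 97.99 * 0.71183 = 69.75%

69.75%


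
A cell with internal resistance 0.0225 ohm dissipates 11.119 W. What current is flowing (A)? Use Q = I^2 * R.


I = sqrt(Q / R) = sqrt(11.119 / 0.0225) = sqrt(494.18) = 22.23 A

22.23 A


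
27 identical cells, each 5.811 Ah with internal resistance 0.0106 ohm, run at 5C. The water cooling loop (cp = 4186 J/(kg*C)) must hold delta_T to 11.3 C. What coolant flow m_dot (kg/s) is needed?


Step 1: I = 5 * 5.811 = 29.055 A
Step 2: Q_cell = I^2 * R = 29.055^2 * 0.0106 = 8.9484 W
Step 3: Q_total = 27 * 8.9484 = 241.61 W
Step 4: m_dot = Q_total / (cp * dT) = 241.61 / (4186 * 11.3) = 0.005108 kg/s

0.005108 kg/s


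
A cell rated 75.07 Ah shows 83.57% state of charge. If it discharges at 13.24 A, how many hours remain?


Step 1: remaining = SOC/100 * C_total = 83.57/100 * 75.07 = 62.736 Ah
Step 2: t = remaining / I = 62.736 / 13.24 = 4.738 hr

4.738 hr


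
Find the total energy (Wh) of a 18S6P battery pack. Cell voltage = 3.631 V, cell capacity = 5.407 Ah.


E = Ns * Vcell * Np * Ccell = 18 * 3.631 * 6 * 5.407 = 2120 Wh

2120 Wh


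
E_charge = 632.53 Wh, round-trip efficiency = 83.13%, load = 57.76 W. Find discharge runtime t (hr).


Step 1: E_discharge = eta/100 * E_charge = 83.13/100 * 632.53 = 525.82 Wh
Step 2: t = E_discharge / P = 525.82 / 57.76 = 9.104 hr

9.104 hr


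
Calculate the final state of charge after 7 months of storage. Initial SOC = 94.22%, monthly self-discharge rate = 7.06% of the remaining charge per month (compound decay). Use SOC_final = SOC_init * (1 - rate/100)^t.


Monthly retention factor = 1 - 7.06/100 = 0.9294
Over 7 months: factor^7 = 0.59899
SOC_final = 94.22 * 0.59899 = 56.44%

56.44%


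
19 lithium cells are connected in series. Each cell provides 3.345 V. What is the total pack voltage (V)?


V_pack = n * V_cell = 19 * 3.345 = 63.555 V

63.555 V


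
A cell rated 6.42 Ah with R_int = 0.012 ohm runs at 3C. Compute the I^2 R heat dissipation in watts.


Step 1: I = C_rate * capacity = 3 * 6.42 = 19.26 A
Step 2: Q = I^2 * R = 19.26^2 * 0.012 = 370.95 * 0.012 = 4.451 W

4.451 W


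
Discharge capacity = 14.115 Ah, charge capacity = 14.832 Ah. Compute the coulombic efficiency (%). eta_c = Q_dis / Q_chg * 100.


eta_c = Q_dis / Q_chg * 100 = 14.115 / 14.832 * 100 = 95.17%

95.17%


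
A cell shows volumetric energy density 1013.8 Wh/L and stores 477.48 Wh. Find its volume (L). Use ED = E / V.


V = E / ED = 477.48 / 1013.8 = 0.4710 L

0.4710 L


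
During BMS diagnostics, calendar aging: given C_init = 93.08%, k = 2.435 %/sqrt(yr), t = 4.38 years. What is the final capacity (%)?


sqrt(t) = sqrt(4.38) = 2.0928
C_final = 93.08 - 2.435 * 2.0928 = 87.98%

87.98%


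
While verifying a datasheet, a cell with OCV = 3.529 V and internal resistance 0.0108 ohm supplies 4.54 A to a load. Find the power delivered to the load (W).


Step 1: V_terminal = OCV - I*R = 3.529 - 4.54 * 0.0108 = 3.48 V
Step 2: P_out = V_terminal * I = 3.48 * 4.54 = 15.80 W

15.80 W


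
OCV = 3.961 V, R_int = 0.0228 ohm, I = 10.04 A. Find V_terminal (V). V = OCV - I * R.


IR drop = 10.04 * 0.0228 = 0.22891 V
V = 3.961 - 0.22891 = 3.732 V

3.732 V


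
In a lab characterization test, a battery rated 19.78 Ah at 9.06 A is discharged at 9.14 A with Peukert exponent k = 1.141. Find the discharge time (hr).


Step 1: t_rated = C / I_rated = 19.78 / 9.06 = 2.1832 hr
Step 2: ratio = 9.06 / 9.14 = 0.99125
Step 3: ratio^k = 0.99125^1.141 = 0.99002
Step 4: t = t_rated * ratio^k = 2.1832 * 0.99002 = 2.161 hr

2.161 hr


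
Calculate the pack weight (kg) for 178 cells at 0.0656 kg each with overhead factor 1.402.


Cell mass sum = 178 * 0.0656 = 11.677 kg
With overhead 1.402: m_pack = 11.677 * 1.402 = 16.37 kg

16.37 kg


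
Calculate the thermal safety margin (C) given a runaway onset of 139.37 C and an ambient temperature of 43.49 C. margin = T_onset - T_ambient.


margin = T_onset - T_ambient = 139.37 - 43.49 = 95.88 C

95.88 C


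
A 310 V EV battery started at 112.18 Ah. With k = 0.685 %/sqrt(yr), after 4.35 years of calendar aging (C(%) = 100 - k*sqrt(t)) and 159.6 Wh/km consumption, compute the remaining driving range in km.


Step 1: capacity retention = 100 - 0.685 * sqrt(4.35) = 100 - 0.685 * 2.0857 = 98.571%
Step 2: C_now = 112.18 * 98.571/100 = 110.58 Ah
Step 3: E_pack = V * C_now = 310 * 110.58 = 34280 Wh
Step 4: range = E_pack / consumption = 34280 / 159.6 = 214.8 km

214.8 km


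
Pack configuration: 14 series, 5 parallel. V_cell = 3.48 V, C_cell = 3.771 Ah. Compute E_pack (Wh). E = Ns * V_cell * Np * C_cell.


V_pack = 14 * 3.48 = 48.72 V
C_pack = 5 * 3.771 = 18.855 Ah
E = V_pack * C_pack = 48.72 * 18.855 = 918.6 Wh

918.6 Wh


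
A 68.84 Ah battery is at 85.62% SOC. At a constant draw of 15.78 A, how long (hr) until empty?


Step 1: remaining = SOC/100 * C_total = 85.62/100 * 68.84 = 58.941 Ah
Step 2: t = remaining / I = 58.941 / 15.78 = 3.735 hr

3.735 hr


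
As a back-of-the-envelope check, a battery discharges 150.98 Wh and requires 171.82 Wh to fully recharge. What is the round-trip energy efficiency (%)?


eta_e = E_dis / E_chg * 100 = 150.98 / 171.82 * 100 = 87.87%

87.87%


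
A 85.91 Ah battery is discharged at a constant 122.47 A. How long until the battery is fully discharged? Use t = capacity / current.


Runtime = 85.91 Ah / 122.47 A = 0.7015 hr

0.7015 hr


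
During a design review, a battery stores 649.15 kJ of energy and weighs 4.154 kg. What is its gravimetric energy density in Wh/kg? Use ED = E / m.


Convert: E = 649.15 kJ = 180.32 Wh
ED = E / m = 180.32 / 4.154 = 43.41 Wh/kg

43.41 Wh/kg


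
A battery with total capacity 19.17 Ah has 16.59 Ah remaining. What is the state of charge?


SOC% = 16.59 / 19.17 * 100 = 86.54%

86.54%


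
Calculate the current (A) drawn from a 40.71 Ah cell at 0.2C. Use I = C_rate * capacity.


I = C_rate * capacity = 0.2 * 40.71 = 8.142 A

8.142 A


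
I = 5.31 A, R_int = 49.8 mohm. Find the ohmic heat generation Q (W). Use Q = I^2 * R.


Convert: R = 49.8 mohm = 0.0498 ohm
Q = I^2 * R = 5.31^2 * 0.0498 = 1.404 W

1.404 W


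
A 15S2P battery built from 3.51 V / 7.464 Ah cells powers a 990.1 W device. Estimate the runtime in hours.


Step 1: E_pack = Ns * V_cell * Np * C_cell = 15 * 3.51 * 2 * 7.464 = 785.96 Wh
Step 2: t = E_pack / P = 785.96 / 990.1 = 0.7938 hr

0.7938 hr


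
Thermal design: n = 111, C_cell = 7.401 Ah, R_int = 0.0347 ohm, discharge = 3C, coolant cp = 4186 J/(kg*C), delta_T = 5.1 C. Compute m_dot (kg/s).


Step 1: I = 3 * 7.401 = 22.203 A
Step 2: Q_cell = I^2 * R = 22.203^2 * 0.0347 = 17.106 W
Step 3: Q_total = 111 * 17.106 = 1898.8 W
Step 4: m_dot = Q_total / (cp * dT) = 1898.8 / (4186 * 5.1) = 0.08894 kg/s

0.08894 kg/s


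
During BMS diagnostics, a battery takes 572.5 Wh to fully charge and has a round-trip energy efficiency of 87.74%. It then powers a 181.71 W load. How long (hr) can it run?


Step 1: E_discharge = eta/100 * E_charge = 87.74/100 * 572.5 = 502.31 Wh
Step 2: t = E_discharge / P = 502.31 / 181.71 = 2.764 hr

2.764 hr


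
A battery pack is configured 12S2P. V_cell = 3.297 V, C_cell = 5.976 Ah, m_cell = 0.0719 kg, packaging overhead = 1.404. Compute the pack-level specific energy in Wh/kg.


Step 1: V_pack = 12 * 3.297 = 39.564 V
Step 2: C_pack = 2 * 5.976 = 11.952 Ah
Step 3: E_pack = V_pack * C_pack = 39.564 * 11.952 = 472.87 Wh
Step 4: m_pack = 12 * 2 * 0.0719 * 1.404 = 2.4227 kg
Step 5: ED = E_pack / m_pack = 472.87 / 2.4227 = 195.2 Wh/kg

195.2 Wh/kg


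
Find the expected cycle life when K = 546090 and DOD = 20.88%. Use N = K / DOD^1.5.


DOD^1.5 = 95.41
N = K / DOD^1.5 = 546090 / 95.41 = 5724

5724 cycles


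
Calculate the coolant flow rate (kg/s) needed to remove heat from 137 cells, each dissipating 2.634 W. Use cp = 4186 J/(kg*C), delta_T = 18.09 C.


Q_total = 137 * 2.634 = 360.86 W
m_dot = Q_total / (cp * dT) = 360.86 / (4186 * 18.09) = 0.004765 kg/s

0.004765 kg/s


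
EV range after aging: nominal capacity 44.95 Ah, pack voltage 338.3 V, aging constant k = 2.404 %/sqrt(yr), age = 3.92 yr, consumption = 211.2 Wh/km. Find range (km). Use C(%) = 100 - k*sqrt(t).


Step 1: capacity retention = 100 - 2.404 * sqrt(3.92) = 100 - 2.404 * 1.9799 = 95.24%
Step 2: C_now = 44.95 * 95.24/100 = 42.81 Ah
Step 3: E_pack = V * C_now = 338.3 * 42.81 = 14483 Wh
Step 4: range = E_pack / consumption = 14483 / 211.2 = 68.57 km

68.57 km


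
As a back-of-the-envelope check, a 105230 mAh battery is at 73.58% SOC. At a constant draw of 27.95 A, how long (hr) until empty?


Convert: C_total = 105230 mAh = 105.23 Ah
Step 1: remaining = SOC/100 * C_total = 73.58/100 * 105.23 = 77.428 Ah
Step 2: t = remaining / I = 77.428 / 27.95 = 2.770 hr

2.770 hr


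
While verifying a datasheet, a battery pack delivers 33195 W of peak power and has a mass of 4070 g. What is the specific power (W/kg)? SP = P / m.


Convert: m = 4070 g = 4.07 kg
Specific power = 33195 W / 4.07 kg = 8156 W/kg

8156 W/kg


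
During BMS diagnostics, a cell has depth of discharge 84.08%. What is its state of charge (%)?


SOC = 100 - DOD = 100 - 84.08 = 15.92%

15.92%


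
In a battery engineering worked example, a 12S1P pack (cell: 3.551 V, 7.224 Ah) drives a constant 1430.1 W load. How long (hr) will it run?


Step 1: E_pack = Ns * V_cell * Np * C_cell = 12 * 3.551 * 1 * 7.224 = 307.83 Wh
Step 2: t = E_pack / P = 307.83 / 1430.1 = 0.2153 hr

0.2153 hr


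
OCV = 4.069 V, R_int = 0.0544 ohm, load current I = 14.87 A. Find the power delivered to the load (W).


Step 1: V_terminal = OCV - I*R = 4.069 - 14.87 * 0.0544 = 3.2601 V
Step 2: P_out = V_terminal * I = 3.2601 * 14.87 = 48.48 W

48.48 W


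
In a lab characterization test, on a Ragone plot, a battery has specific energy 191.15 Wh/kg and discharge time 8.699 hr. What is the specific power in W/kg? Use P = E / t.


P_specific = E / t = 191.15 / 8.699 = 21.97 W/kg

21.97 W/kg


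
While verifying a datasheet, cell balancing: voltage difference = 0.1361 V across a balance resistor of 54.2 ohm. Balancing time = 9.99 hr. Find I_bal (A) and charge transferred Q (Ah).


I_bal = dV / R = 0.1361 / 54.2 = 0.0025111 A
Q = I_bal * t = 0.0025111 * 9.99 = 0.02509 Ah

I=0.0025111 A, Q=0.02509 Ah


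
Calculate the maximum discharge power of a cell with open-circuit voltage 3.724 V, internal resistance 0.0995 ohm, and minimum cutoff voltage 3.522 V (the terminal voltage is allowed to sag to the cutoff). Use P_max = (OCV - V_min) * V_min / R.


dV = OCV - V_min = 0.202 V (so I_max = dV / R)
P_max = dV * V_min / R = 0.202 * 3.522 / 0.0995 = 7.150 W

7.150 W


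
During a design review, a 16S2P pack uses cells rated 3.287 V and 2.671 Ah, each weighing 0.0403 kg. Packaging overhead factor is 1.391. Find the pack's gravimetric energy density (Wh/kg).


Step 1: V_pack = 16 * 3.287 = 52.592 V
Step 2: C_pack = 2 * 2.671 = 5.342 Ah
Step 3: E_pack = V_pack * C_pack = 52.592 * 5.342 = 280.95 Wh
Step 4: m_pack = 16 * 2 * 0.0403 * 1.391 = 1.7938 kg
Step 5: ED = E_pack / m_pack = 280.95 / 1.7938 = 156.6 Wh/kg

156.6 Wh/kg


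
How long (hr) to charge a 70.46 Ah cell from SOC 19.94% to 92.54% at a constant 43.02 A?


delta_Ah = 70.46 * (92.54 - 19.94) / 100 = 51.154 Ah
t = delta_Ah / I = 51.154 / 43.02 = 1.189 hr

1.189 hr


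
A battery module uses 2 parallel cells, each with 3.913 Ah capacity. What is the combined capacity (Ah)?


Parallel capacities add: 2 * 3.913 Ah = 7.826 Ah

7.826 Ah


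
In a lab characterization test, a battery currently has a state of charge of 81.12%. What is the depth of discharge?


Complement of SOC: DOD = 100% - 81.12% = 18.88%

18.88%


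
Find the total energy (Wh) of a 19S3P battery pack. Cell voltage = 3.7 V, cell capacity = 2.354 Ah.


E = Ns * Vcell * Np * Ccell = 19 * 3.7 * 3 * 2.354 = 496.5 Wh

496.5 Wh


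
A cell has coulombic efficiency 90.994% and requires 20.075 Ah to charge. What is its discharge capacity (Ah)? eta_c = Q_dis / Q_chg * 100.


Q_dis = eta/100 * Q_chg = 90.994/100 * 20.075 = 18.27 Ah

18.27 Ah


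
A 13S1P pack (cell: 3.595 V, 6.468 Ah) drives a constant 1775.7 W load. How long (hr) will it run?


Step 1: E_pack = Ns * V_cell * Np * C_cell = 13 * 3.595 * 1 * 6.468 = 302.28 Wh
Step 2: t = E_pack / P = 302.28 / 1775.7 = 0.1702 hr

0.1702 hr


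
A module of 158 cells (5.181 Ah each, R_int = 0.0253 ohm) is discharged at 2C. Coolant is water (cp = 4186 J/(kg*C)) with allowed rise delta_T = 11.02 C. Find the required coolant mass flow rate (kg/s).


Step 1: I = 2 * 5.181 = 10.362 A
Step 2: Q_cell = I^2 * R = 10.362^2 * 0.0253 = 2.7165 W
Step 3: Q_total = 158 * 2.7165 = 429.21 W
Step 4: m_dot = Q_total / (cp * dT) = 429.21 / (4186 * 11.02) = 0.009304 kg/s

0.009304 kg/s


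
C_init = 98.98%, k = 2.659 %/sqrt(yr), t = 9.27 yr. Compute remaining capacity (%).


Step 1: sqrt(9.27 yr) = 3.0447
Step 2: drop = 2.659 * 3.0447 = 8.0959
Step 3: C_final = 98.98 - 8.0959 = 90.88%

90.88%


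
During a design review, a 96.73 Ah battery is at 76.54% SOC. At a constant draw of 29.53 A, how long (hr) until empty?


Step 1: remaining = SOC/100 * C_total = 76.54/100 * 96.73 = 74.037 Ah
Step 2: t = remaining / I = 74.037 / 29.53 = 2.507 hr

2.507 hr


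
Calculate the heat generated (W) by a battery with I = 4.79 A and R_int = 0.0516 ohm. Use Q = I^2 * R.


Q = I^2 * R = 4.79^2 * 0.0516 = 1.184 W

1.184 W


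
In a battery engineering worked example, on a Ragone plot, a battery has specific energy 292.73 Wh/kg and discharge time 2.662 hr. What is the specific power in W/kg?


Specific power = 292.73 Wh/kg / 2.662 hr = 110.0 W/kg

110.0 W/kg


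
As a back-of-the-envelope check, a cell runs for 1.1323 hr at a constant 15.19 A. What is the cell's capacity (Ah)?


C = I * t = 15.19 * 1.1323 = 17.20 Ah

17.20 Ah


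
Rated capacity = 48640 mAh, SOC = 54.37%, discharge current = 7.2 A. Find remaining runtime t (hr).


Convert: C_total = 48640 mAh = 48.64 Ah
Step 1: remaining = SOC/100 * C_total = 54.37/100 * 48.64 = 26.446 Ah
Step 2: t = remaining / I = 26.446 / 7.2 = 3.673 hr

3.673 hr


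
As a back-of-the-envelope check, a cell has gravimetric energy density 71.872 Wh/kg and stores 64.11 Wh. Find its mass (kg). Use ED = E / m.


m = E / ED = 64.11 / 71.872 = 0.8920 kg

0.8920 kg


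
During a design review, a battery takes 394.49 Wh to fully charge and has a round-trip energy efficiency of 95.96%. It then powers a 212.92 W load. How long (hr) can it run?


Step 1: E_discharge = eta/100 * E_charge = 95.96/100 * 394.49 = 378.55 Wh
Step 2: t = E_discharge / P = 378.55 / 212.92 = 1.778 hr

1.778 hr


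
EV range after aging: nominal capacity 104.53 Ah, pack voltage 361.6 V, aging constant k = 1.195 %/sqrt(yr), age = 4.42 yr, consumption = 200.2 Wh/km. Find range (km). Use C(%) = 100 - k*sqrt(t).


Step 1: capacity retention = 100 - 1.195 * sqrt(4.42) = 100 - 1.195 * 2.1024 = 97.488%
Step 2: C_now = 104.53 * 97.488/100 = 101.9 Ah
Step 3: E_pack = V * C_now = 361.6 * 101.9 = 36847 Wh
Step 4: range = E_pack / consumption = 36847 / 200.2 = 184.1 km

184.1 km


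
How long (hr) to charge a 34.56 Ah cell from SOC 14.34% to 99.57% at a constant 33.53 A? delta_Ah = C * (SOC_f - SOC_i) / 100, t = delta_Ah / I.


delta_Ah = 34.56 * (99.57 - 14.34) / 100 = 29.455 Ah
t = delta_Ah / I = 29.455 / 33.53 = 0.8785 hr

0.8785 hr


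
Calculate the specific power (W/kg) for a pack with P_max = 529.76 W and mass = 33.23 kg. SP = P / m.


Specific power = 529.76 W / 33.23 kg = 15.94 W/kg

15.94 W/kg


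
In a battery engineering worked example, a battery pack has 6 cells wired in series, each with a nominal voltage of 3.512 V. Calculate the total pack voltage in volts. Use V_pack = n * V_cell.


Series voltages add: 6 * 3.512 V = 21.072 V

21.072 V


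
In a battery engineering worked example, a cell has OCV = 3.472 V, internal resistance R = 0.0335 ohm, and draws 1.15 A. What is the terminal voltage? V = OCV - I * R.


V = OCV - I*R = 3.472 - 1.15 * 0.0335 = 3.433 V

3.433 V


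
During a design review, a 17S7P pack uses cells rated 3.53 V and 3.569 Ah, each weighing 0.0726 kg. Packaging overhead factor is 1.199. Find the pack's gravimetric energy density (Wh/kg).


Step 1: V_pack = 17 * 3.53 = 60.01 V
Step 2: C_pack = 7 * 3.569 = 24.983 Ah
Step 3: E_pack = V_pack * C_pack = 60.01 * 24.983 = 1499.2 Wh
Step 4: m_pack = 17 * 7 * 0.0726 * 1.199 = 10.359 kg
Step 5: ED = E_pack / m_pack = 1499.2 / 10.359 = 144.7 Wh/kg

144.7 Wh/kg


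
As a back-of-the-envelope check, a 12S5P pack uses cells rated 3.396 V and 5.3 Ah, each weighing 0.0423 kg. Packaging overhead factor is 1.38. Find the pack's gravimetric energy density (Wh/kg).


Step 1: V_pack = 12 * 3.396 = 40.752 V
Step 2: C_pack = 5 * 5.3 = 26.5 Ah
Step 3: E_pack = V_pack * C_pack = 40.752 * 26.5 = 1079.9 Wh
Step 4: m_pack = 12 * 5 * 0.0423 * 1.38 = 3.5024 kg
Step 5: ED = E_pack / m_pack = 1079.9 / 3.5024 = 308.3 Wh/kg

308.3 Wh/kg


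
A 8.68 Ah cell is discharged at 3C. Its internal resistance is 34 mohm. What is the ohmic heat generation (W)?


Convert: R = 34 mohm = 0.034 ohm
Step 1: I = C_rate * capacity = 3 * 8.68 = 26.04 A
Step 2: Q = I^2 * R = 26.04^2 * 0.034 = 678.08 * 0.034 = 23.05 W

23.05 W


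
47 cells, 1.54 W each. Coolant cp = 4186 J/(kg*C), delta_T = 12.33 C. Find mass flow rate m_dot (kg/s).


Step 1: Total heat Q = 47 * 1.54 W = 72.38 W
Step 2: denom = cp * dT = 4186 * 12.33 = 51613
Step 3: m_dot = 72.38 / 51613 = 0.001402 kg/s

0.001402 kg/s


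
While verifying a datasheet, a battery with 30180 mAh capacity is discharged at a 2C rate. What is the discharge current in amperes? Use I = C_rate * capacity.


Convert: capacity = 30180 mAh = 30.18 Ah
I = C_rate * capacity = 2 * 30.18 = 60.36 A

60.36 A


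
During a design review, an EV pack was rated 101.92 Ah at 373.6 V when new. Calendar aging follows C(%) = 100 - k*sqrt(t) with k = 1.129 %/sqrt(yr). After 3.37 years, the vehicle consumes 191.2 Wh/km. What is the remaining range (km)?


Step 1: capacity retention = 100 - 1.129 * sqrt(3.37) = 100 - 1.129 * 1.8358 = 97.927%
Step 2: C_now = 101.92 * 97.927/100 = 99.807 Ah
Step 3: E_pack = V * C_now = 373.6 * 99.807 = 37288 Wh
Step 4: range = E_pack / consumption = 37288 / 191.2 = 195.0 km

195.0 km


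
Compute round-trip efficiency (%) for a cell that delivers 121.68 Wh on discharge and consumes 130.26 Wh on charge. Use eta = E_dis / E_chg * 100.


eta_e = E_dis / E_chg * 100 = 121.68 / 130.26 * 100 = 93.41%

93.41%


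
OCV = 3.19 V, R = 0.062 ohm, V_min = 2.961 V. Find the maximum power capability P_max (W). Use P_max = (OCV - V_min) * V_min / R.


dV = OCV - V_min = 0.229 V (so I_max = dV / R)
P_max = dV * V_min / R = 0.229 * 2.961 / 0.062 = 10.94 W

10.94 W


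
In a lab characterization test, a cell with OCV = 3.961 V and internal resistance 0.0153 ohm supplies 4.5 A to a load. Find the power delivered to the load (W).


Step 1: V_terminal = OCV - I*R = 3.961 - 4.5 * 0.0153 = 3.8922 V
Step 2: P_out = V_terminal * I = 3.8922 * 4.5 = 17.51 W

17.51 W


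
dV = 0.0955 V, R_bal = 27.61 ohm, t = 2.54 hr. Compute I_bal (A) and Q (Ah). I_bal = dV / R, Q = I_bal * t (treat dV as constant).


First, Ohm's law: I_bal = 0.0955 V / 27.61 ohm = 0.0034589 A
Then Q = I * t = 0.0034589 A * 2.54 hr = 0.008786 Ah

I=0.0034589 A, Q=0.008786 Ah


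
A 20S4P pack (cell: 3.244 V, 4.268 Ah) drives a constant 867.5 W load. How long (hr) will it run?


Step 1: E_pack = Ns * V_cell * Np * C_cell = 20 * 3.244 * 4 * 4.268 = 1107.6 Wh
Step 2: t = E_pack / P = 1107.6 / 867.5 = 1.277 hr

1.277 hr


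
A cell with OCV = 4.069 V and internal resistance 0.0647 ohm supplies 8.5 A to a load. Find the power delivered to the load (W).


Step 1: V_terminal = OCV - I*R = 4.069 - 8.5 * 0.0647 = 3.5191 V
Step 2: P_out = V_terminal * I = 3.5191 * 8.5 = 29.91 W

29.91 W


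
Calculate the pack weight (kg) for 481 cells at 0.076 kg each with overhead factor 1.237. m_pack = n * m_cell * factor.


m_pack = n * m_cell * overhead = 481 * 0.076 * 1.237 = 45.22 kg

45.22 kg


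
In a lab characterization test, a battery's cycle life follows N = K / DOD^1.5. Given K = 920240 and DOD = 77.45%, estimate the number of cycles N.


DOD^1.5 = 681.6
N = K / DOD^1.5 = 920240 / 681.6 = 1350

1350 cycles


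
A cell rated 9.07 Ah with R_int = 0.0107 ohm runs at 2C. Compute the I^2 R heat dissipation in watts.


Step 1: I = C_rate * capacity = 2 * 9.07 = 18.14 A
Step 2: Q = I^2 * R = 18.14^2 * 0.0107 = 329.06 * 0.0107 = 3.521 W

3.521 W


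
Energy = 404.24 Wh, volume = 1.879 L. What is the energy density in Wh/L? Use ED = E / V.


ED = E / V = 404.24 / 1.879 = 215.1 Wh/L

215.1 Wh/L


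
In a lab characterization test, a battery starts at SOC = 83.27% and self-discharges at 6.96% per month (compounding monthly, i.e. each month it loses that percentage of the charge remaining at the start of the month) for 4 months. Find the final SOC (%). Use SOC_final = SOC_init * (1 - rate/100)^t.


decay = (1 - 6.96/100)^4 = 0.74934
SOC_final = 83.27 * 0.74934 = 62.40%

62.40%


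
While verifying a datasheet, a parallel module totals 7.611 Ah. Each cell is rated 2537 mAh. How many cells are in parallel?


Convert: C_cell = 2537 mAh = 2.537 Ah
n = C_total / C_cell = 7.611 / 2.537 = 3

3


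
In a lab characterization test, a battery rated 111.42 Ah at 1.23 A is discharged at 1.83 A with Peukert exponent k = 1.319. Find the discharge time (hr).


Step 1: t_rated = C / I_rated = 111.42 / 1.23 = 90.585 hr
Step 2: ratio = 1.23 / 1.83 = 0.67213
Step 3: ratio^k = 0.67213^1.319 = 0.59212
Step 4: t = t_rated * ratio^k = 90.585 * 0.59212 = 53.64 hr

53.64 hr


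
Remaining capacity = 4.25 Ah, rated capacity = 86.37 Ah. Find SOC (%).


SOC% = 4.25 / 86.37 * 100 = 4.921%

4.921%


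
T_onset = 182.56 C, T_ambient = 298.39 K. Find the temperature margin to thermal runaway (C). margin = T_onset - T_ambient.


Convert: T_ambient = 298.39 K = 25.24 C
margin = 182.56 - 25.24 = 157.32 C

157.32 C


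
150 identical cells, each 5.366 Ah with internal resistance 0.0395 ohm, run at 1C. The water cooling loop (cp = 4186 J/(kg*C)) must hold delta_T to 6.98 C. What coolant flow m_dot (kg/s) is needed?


Step 1: I = 1 * 5.366 = 5.366 A
Step 2: Q_cell = I^2 * R = 5.366^2 * 0.0395 = 1.1374 W
Step 3: Q_total = 150 * 1.1374 = 170.61 W
Step 4: m_dot = Q_total / (cp * dT) = 170.61 / (4186 * 6.98) = 0.005839 kg/s

0.005839 kg/s


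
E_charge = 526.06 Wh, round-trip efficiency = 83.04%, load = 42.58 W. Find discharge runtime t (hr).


Step 1: E_discharge = eta/100 * E_charge = 83.04/100 * 526.06 = 436.84 Wh
Step 2: t = E_discharge / P = 436.84 / 42.58 = 10.26 hr

10.26 hr


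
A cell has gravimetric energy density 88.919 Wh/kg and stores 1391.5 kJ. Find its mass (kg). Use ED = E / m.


Convert: E = 1391.5 kJ = 386.53 Wh
m = E / ED = 386.53 / 88.919 = 4.347 kg

4.347 kg


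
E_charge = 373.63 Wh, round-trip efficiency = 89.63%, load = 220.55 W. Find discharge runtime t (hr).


Step 1: E_discharge = eta/100 * E_charge = 89.63/100 * 373.63 = 334.88 Wh
Step 2: t = E_discharge / P = 334.88 / 220.55 = 1.518 hr

1.518 hr


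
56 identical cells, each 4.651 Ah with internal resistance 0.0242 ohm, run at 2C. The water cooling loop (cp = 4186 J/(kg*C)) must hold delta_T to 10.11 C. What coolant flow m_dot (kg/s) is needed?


Step 1: I = 2 * 4.651 = 9.302 A
Step 2: Q_cell = I^2 * R = 9.302^2 * 0.0242 = 2.094 W
Step 3: Q_total = 56 * 2.094 = 117.26 W
Step 4: m_dot = Q_total / (cp * dT) = 117.26 / (4186 * 10.11) = 0.002771 kg/s

0.002771 kg/s


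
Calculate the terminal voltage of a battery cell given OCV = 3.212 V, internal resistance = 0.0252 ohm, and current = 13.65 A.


V = OCV - I*R = 3.212 - 13.65 * 0.0252 = 2.868 V

2.868 V


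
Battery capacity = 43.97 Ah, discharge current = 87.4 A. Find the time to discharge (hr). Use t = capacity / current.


t = capacity / current = 43.97 / 87.4 = 0.5031 hr

0.5031 hr


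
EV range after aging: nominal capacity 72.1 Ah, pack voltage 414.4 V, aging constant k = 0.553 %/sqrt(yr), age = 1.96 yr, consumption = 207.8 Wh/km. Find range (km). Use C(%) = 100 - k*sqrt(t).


Step 1: capacity retention = 100 - 0.553 * sqrt(1.96) = 100 - 0.553 * 1.4 = 99.226%
Step 2: C_now = 72.1 * 99.226/100 = 71.542 Ah
Step 3: E_pack = V * C_now = 414.4 * 71.542 = 29647 Wh
Step 4: range = E_pack / consumption = 29647 / 207.8 = 142.7 km

142.7 km


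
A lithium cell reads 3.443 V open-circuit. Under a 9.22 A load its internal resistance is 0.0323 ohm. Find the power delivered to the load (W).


Step 1: V_terminal = OCV - I*R = 3.443 - 9.22 * 0.0323 = 3.1452 V
Step 2: P_out = V_terminal * I = 3.1452 * 9.22 = 29.00 W

29.00 W


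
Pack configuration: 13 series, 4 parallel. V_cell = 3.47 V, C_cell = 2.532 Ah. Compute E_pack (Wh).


V_pack = 13 * 3.47 = 45.11 V
C_pack = 4 * 2.532 = 10.128 Ah
E = V_pack * C_pack = 45.11 * 10.128 = 456.9 Wh

456.9 Wh


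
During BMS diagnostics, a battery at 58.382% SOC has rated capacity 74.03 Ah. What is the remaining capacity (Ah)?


remaining = SOC / 100 * total = 58.382 / 100 * 74.03 = 43.22 Ah

43.22 Ah


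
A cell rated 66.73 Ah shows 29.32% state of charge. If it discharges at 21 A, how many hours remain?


Step 1: remaining = SOC/100 * C_total = 29.32/100 * 66.73 = 19.565 Ah
Step 2: t = remaining / I = 19.565 / 21 = 0.9317 hr

0.9317 hr


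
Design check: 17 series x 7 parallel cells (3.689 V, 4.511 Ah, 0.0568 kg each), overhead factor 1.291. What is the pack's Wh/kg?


Step 1: V_pack = 17 * 3.689 = 62.713 V
Step 2: C_pack = 7 * 4.511 = 31.577 Ah
Step 3: E_pack = V_pack * C_pack = 62.713 * 31.577 = 1980.3 Wh
Step 4: m_pack = 17 * 7 * 0.0568 * 1.291 = 8.7261 kg
Step 5: ED = E_pack / m_pack = 1980.3 / 8.7261 = 226.9 Wh/kg

226.9 Wh/kg


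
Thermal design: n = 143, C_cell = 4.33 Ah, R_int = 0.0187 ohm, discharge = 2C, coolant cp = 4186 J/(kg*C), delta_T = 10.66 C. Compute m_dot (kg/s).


Step 1: I = 2 * 4.33 = 8.66 A
Step 2: Q_cell = I^2 * R = 8.66^2 * 0.0187 = 1.4024 W
Step 3: Q_total = 143 * 1.4024 = 200.54 W
Step 4: m_dot = Q_total / (cp * dT) = 200.54 / (4186 * 10.66) = 0.004494 kg/s

0.004494 kg/s


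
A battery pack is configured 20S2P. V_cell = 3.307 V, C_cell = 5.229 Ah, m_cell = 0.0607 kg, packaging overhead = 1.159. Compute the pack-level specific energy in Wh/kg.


Step 1: V_pack = 20 * 3.307 = 66.14 V
Step 2: C_pack = 2 * 5.229 = 10.458 Ah
Step 3: E_pack = V_pack * C_pack = 66.14 * 10.458 = 691.69 Wh
Step 4: m_pack = 20 * 2 * 0.0607 * 1.159 = 2.8141 kg
Step 5: ED = E_pack / m_pack = 691.69 / 2.8141 = 245.8 Wh/kg

245.8 Wh/kg


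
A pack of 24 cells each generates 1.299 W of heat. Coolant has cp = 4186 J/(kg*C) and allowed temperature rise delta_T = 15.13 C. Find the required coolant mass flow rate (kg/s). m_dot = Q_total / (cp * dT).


Q_total = 24 * 1.299 = 31.176 W
m_dot = Q_total / (cp * dT) = 31.176 / (4186 * 15.13) = 4.922e-04 kg/s

4.922e-04 kg/s


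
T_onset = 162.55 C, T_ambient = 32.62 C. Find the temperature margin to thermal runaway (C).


margin = T_onset - T_ambient = 162.55 - 32.62 = 129.93 C

129.93 C


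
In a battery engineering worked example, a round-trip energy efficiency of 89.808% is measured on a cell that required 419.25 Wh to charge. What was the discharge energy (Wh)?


E_dis = eta/100 * E_chg = 89.808/100 * 419.25 = 376.5 Wh

376.5 Wh


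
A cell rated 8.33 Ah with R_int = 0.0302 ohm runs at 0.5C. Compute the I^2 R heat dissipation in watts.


Step 1: I = C_rate * capacity = 0.5 * 8.33 = 4.165 A
Step 2: Q = I^2 * R = 4.165^2 * 0.0302 = 17.347 * 0.0302 = 0.5239 W

0.5239 W


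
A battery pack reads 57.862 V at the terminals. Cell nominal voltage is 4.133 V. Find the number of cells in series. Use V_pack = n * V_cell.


Rearranging: n = V_pack / V_cell = 57.862 / 4.133 = 14 cells

14


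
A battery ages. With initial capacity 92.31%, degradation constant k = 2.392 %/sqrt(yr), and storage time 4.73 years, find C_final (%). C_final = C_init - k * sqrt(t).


sqrt(t) = sqrt(4.73) = 2.1749
C_final = 92.31 - 2.392 * 2.1749 = 87.11%

87.11%


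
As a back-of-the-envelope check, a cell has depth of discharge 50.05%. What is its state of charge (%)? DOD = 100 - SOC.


SOC = 100 - DOD = 100 - 50.05 = 49.95%

49.95%


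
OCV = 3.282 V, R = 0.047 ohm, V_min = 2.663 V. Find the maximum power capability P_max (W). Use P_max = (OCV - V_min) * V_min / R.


P_max = (OCV - V_min) * V_min / R = (3.282 - 2.663) * 2.663 / 0.047 = 0.619 * 2.663 / 0.047 = 35.07 W

35.07 W


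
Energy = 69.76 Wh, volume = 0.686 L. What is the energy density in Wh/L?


Volumetric ED = 69.76 Wh / 0.686 L = 101.7 Wh/L

101.7 Wh/L


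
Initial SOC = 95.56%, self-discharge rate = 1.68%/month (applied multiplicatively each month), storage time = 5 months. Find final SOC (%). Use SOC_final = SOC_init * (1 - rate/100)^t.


Monthly retention factor = 1 - 1.68/100 = 0.9832
Over 5 months: factor^5 = 0.91878
SOC_final = 95.56 * 0.91878 = 87.80%

87.80%


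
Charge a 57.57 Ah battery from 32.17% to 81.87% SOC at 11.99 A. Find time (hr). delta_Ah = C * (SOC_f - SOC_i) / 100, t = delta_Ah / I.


Step 1: dSOC = 81.87% - 32.17% = 49.7%
Step 2: delta_Ah = 57.57 * 49.7 / 100 = 28.612 Ah
Step 3: t = 28.612 / 11.99 = 2.386 hr

2.386 hr


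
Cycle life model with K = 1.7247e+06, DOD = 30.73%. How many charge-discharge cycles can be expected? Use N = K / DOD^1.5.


DOD^1.5 = 170.35
N = K / DOD^1.5 = 1.7247e+06 / 170.35 = 10120

10120 cycles


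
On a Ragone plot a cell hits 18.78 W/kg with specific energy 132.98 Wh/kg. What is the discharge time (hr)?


t = E / P = 132.98 / 18.78 = 7.081 hr

7.081 hr


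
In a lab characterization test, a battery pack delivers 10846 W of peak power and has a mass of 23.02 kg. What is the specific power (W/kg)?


SP = P / m = 10846 / 23.02 = 471.2 W/kg

471.2 W/kg


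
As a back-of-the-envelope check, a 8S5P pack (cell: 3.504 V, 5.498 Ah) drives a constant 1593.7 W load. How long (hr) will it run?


Step 1: E_pack = Ns * V_cell * Np * C_cell = 8 * 3.504 * 5 * 5.498 = 770.6 Wh
Step 2: t = E_pack / P = 770.6 / 1593.7 = 0.4835 hr

0.4835 hr


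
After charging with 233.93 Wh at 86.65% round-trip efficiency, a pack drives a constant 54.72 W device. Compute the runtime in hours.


Step 1: E_discharge = eta/100 * E_charge = 86.65/100 * 233.93 = 202.7 Wh
Step 2: t = E_discharge / P = 202.7 / 54.72 = 3.704 hr

3.704 hr


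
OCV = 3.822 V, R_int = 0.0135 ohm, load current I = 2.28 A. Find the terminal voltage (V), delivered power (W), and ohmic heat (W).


Step 1: V_terminal = OCV - I*R = 3.822 - 2.28 * 0.0135 = 3.7912 V
Step 2: P_out = V_terminal * I = 3.7912 * 2.28 = 8.644 W
Step 3: Q = I^2 * R = 2.28^2 * 0.0135 = 0.07018 W

V=3.7912 V, P=8.644 W, Q=0.07018 W


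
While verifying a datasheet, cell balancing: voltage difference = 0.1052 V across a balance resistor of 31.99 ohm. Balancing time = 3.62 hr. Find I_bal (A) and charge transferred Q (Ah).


I_bal = dV / R = 0.1052 / 31.99 = 0.0032885 A
Q = I_bal * t = 0.0032885 * 3.62 = 0.01190 Ah

I=0.0032885 A, Q=0.01190 Ah


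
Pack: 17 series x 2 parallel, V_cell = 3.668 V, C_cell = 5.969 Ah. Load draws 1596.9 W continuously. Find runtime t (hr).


Step 1: E_pack = Ns * V_cell * Np * C_cell = 17 * 3.668 * 2 * 5.969 = 744.41 Wh
Step 2: t = E_pack / P = 744.41 / 1596.9 = 0.4662 hr

0.4662 hr


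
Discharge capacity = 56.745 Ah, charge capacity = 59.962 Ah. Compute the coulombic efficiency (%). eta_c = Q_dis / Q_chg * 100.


eta_c = Q_dis / Q_chg * 100 = 56.745 / 59.962 * 100 = 94.63%

94.63%


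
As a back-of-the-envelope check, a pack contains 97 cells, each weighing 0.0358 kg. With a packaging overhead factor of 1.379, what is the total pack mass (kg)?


m_pack = n * m_cell * overhead = 97 * 0.0358 * 1.379 = 4.789 kg

4.789 kg


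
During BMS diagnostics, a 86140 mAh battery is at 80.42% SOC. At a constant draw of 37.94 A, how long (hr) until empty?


Convert: C_total = 86140 mAh = 86.14 Ah
Step 1: remaining = SOC/100 * C_total = 80.42/100 * 86.14 = 69.274 Ah
Step 2: t = remaining / I = 69.274 / 37.94 = 1.826 hr

1.826 hr


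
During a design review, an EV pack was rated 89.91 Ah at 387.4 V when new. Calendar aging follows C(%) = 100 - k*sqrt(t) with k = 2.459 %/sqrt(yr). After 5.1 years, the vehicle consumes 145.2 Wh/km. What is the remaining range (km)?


Step 1: capacity retention = 100 - 2.459 * sqrt(5.1) = 100 - 2.459 * 2.2583 = 94.447%
Step 2: C_now = 89.91 * 94.447/100 = 84.917 Ah
Step 3: E_pack = V * C_now = 387.4 * 84.917 = 32897 Wh
Step 4: range = E_pack / consumption = 32897 / 145.2 = 226.6 km

226.6 km


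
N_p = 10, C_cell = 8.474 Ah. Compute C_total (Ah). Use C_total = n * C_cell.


C_total = 10 * 8.474 = 84.74 Ah

84.74 Ah


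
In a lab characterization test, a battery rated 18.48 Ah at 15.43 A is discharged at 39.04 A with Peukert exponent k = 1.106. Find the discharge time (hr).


t_rated = C / I_rated = 18.48 / 15.43 = 1.1977 hr
(I_rated/I)^k = (0.39524)^1.106 = 0.3582
t = t_rated * (I_rated/I)^k = 1.1977 * 0.3582 = 0.4290 hr

0.4290 hr


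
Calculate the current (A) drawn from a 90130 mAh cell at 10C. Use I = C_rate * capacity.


Convert: capacity = 90130 mAh = 90.13 Ah
I = C_rate * capacity = 10 * 90.13 = 901.3 A

901.3 A


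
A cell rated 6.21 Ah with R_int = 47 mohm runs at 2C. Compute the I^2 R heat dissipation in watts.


Convert: R = 47 mohm = 0.047 ohm
Step 1: I = C_rate * capacity = 2 * 6.21 = 12.42 A
Step 2: Q = I^2 * R = 12.42^2 * 0.047 = 154.26 * 0.047 = 7.250 W

7.250 W


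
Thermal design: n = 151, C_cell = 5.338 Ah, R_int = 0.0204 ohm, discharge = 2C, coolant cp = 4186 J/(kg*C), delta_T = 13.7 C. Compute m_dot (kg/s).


Step 1: I = 2 * 5.338 = 10.676 A
Step 2: Q_cell = I^2 * R = 10.676^2 * 0.0204 = 2.3251 W
Step 3: Q_total = 151 * 2.3251 = 351.09 W
Step 4: m_dot = Q_total / (cp * dT) = 351.09 / (4186 * 13.7) = 0.006122 kg/s

0.006122 kg/s


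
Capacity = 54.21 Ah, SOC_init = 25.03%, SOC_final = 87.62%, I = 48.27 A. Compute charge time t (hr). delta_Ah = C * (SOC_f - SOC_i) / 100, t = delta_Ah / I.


delta_Ah = 54.21 * (87.62 - 25.03) / 100 = 33.93 Ah
t = delta_Ah / I = 33.93 / 48.27 = 0.7029 hr

0.7029 hr


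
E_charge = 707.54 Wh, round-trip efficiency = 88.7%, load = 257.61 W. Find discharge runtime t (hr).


Step 1: E_discharge = eta/100 * E_charge = 88.7/100 * 707.54 = 627.59 Wh
Step 2: t = E_discharge / P = 627.59 / 257.61 = 2.436 hr

2.436 hr


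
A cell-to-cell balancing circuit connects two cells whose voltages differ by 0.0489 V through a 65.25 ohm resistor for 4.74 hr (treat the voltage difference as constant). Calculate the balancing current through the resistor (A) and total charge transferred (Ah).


First, Ohm's law: I_bal = 0.0489 V / 65.25 ohm = 7.4943e-04 A
Then Q = I * t = 7.4943e-04 A * 4.74 hr = 0.003552 Ah

I=7.4943e-04 A, Q=0.003552 Ah


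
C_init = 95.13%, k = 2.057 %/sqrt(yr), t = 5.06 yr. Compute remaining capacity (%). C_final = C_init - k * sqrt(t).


sqrt(t) = sqrt(5.06) = 2.2494
C_final = 95.13 - 2.057 * 2.2494 = 90.50%

90.50%


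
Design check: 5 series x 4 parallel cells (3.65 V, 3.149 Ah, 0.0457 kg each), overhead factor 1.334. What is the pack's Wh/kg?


Step 1: V_pack = 5 * 3.65 = 18.25 V
Step 2: C_pack = 4 * 3.149 = 12.596 Ah
Step 3: E_pack = V_pack * C_pack = 18.25 * 12.596 = 229.88 Wh
Step 4: m_pack = 5 * 4 * 0.0457 * 1.334 = 1.2193 kg
Step 5: ED = E_pack / m_pack = 229.88 / 1.2193 = 188.5 Wh/kg

188.5 Wh/kg


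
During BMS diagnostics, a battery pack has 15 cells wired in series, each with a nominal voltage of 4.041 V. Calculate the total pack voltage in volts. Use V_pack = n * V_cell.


With 15 cells in series at 4.041 V each, V_pack = 60.615 V

60.615 V


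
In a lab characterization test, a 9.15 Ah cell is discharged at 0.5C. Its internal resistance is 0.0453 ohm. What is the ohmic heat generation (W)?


Step 1: I = C_rate * capacity = 0.5 * 9.15 = 4.575 A
Step 2: Q = I^2 * R = 4.575^2 * 0.0453 = 20.931 * 0.0453 = 0.9482 W

0.9482 W


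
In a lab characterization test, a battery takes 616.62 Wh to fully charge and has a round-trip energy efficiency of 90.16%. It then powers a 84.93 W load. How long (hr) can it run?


Step 1: E_discharge = eta/100 * E_charge = 90.16/100 * 616.62 = 555.94 Wh
Step 2: t = E_discharge / P = 555.94 / 84.93 = 6.546 hr

6.546 hr


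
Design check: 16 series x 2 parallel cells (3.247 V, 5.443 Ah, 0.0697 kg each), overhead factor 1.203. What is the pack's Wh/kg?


Step 1: V_pack = 16 * 3.247 = 51.952 V
Step 2: C_pack = 2 * 5.443 = 10.886 Ah
Step 3: E_pack = V_pack * C_pack = 51.952 * 10.886 = 565.55 Wh
Step 4: m_pack = 16 * 2 * 0.0697 * 1.203 = 2.6832 kg
Step 5: ED = E_pack / m_pack = 565.55 / 2.6832 = 210.8 Wh/kg

210.8 Wh/kg


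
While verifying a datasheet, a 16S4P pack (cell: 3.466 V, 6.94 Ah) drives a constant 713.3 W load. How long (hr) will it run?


Step 1: E_pack = Ns * V_cell * Np * C_cell = 16 * 3.466 * 4 * 6.94 = 1539.5 Wh
Step 2: t = E_pack / P = 1539.5 / 713.3 = 2.158 hr

2.158 hr


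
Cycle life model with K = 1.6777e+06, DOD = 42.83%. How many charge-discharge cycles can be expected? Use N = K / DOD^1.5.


Step 1: DOD^1.5 = 42.83^1.5 = 280.3
Step 2: N = 1.6777e+06 / 280.3 = 5985 cycles

5985 cycles


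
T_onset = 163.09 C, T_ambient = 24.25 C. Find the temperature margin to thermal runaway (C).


margin = T_onset - T_ambient = 163.09 - 24.25 = 138.84 C

138.84 C


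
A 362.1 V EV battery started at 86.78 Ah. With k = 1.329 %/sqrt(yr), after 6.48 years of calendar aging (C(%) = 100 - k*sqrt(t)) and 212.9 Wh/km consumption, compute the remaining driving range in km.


Step 1: capacity retention = 100 - 1.329 * sqrt(6.48) = 100 - 1.329 * 2.5456 = 96.617%
Step 2: C_now = 86.78 * 96.617/100 = 83.844 Ah
Step 3: E_pack = V * C_now = 362.1 * 83.844 = 30360 Wh
Step 4: range = E_pack / consumption = 30360 / 212.9 = 142.6 km

142.6 km
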